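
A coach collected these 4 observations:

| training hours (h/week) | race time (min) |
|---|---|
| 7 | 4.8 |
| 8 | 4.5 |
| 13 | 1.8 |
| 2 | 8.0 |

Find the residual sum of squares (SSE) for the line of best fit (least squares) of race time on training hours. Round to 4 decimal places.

0.0970

n = 4, Σx = 30, Σy = 19.1, Σxy = 109, Σx² = 286, Σy² = 110.53
Sxx = Σx² − (Σx)²/n = 286 − 225 = 61
Sxy = Σxy − (Σx)(Σy)/n = 109 − 143.25 = -34.25
Syy = Σy² − (Σy)²/n = 110.53 − 91.2025 = 19.3275
b = Sxy/Sxx = -34.25/61 = -0.561475
SSE = Syy − b·Sxy = 19.3275 − (-0.561475)·(-34.25) = 0.096967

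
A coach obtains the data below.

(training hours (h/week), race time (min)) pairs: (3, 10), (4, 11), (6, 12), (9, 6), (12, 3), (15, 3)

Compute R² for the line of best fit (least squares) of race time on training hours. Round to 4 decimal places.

0.8283

n = 6, Σx = 49, Σy = 45, Σxy = 281, Σx² = 511, Σy² = 419
Sxx = Σx² − (Σx)²/n = 511 − 400.166667 = 110.833333
Sxy = Σxy − (Σx)(Σy)/n = 281 − 367.5 = -86.5
Syy = Σy² − (Σy)²/n = 419 − 337.5 = 81.5
R² = Sxy²/(Sxx·Syy) = (-86.5)²/(110.833333·81.5) = 0.828332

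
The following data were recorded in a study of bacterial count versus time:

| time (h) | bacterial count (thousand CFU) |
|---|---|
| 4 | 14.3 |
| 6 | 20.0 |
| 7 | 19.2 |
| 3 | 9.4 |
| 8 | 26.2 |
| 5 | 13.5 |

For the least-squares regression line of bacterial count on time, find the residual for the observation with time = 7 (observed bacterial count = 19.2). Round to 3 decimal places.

n = 6, Σx = 33, Σy = 102.6, Σxy = 616.9, Σx² = 199
Sxx = Σx² − (Σx)²/n = 199 − 181.5 = 17.5
Sxy = Σxy − (Σx)(Σy)/n = 616.9 − 564.3 = 52.6
b = Sxy/Sxx = 52.6/17.5 = 3.005714
a = ȳ − b·x̄ = 17.1 − 3.005714·5.5 = 0.568571
ŷ(7) = 0.568571 + 3.005714·7 = 21.608571
residual = y − ŷ = 19.2 − 21.608571 = -2.408571

-2.409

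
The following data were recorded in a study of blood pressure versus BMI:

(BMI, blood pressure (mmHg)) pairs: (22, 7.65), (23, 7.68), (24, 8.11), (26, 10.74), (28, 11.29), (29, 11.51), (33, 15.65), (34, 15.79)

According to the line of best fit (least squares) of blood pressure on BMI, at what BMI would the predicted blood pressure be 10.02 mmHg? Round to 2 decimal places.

25.95

n = 8, Σx = 219, Σy = 88.42, Σxy = 2522.04, Σx² = 6135
Sxx = Σx² − (Σx)²/n = 6135 − 5995.125 = 139.875
Sxy = Σxy − (Σx)(Σy)/n = 2522.04 − 2420.4975 = 101.5425
b = Sxy/Sxx = 101.5425/139.875 = 0.725952
a = ȳ − b·x̄ = 11.0525 − 0.725952·27.375 = -8.820429
Set a + b·x = 10.02: x = (10.02 − (-8.820429)) / 0.725952 = 25.952729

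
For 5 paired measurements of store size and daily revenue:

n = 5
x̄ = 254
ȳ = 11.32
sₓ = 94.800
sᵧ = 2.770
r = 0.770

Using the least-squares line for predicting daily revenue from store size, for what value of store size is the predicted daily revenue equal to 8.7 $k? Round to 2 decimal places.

137.55

b = r · sᵧ/sₓ = 0.77 · 2.77/94.8 = 0.022499
a = ȳ − b·x̄ = 11.32 − 0.022499·254 = 5.605268
Set a + b·x = 8.7: x = (8.7 − 5.605268) / 0.022499 = 137.550096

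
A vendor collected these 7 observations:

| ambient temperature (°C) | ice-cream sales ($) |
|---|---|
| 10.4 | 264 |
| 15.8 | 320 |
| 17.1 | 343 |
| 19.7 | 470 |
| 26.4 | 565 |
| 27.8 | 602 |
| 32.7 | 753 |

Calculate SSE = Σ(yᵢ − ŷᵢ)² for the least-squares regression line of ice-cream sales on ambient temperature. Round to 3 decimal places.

5840.159

n = 7, Σx = 149.9, Σy = 3317, Σxy = 79200.6, Σx² = 3577.39, Σy² = 1759283
Sxx = Σx² − (Σx)²/n = 3577.39 − 3210.001429 = 367.388571
Sxy = Σxy − (Σx)(Σy)/n = 79200.6 − 71031.185714 = 8169.414286
Syy = Σy² − (Σy)²/n = 1759283 − 1571784.142857 = 187498.857143
b = Sxy/Sxx = 8169.414286/367.388571 = 22.236441
SSE = Syy − b·Sxy = 187498.857143 − 22.236441·8169.414286 = 5840.158528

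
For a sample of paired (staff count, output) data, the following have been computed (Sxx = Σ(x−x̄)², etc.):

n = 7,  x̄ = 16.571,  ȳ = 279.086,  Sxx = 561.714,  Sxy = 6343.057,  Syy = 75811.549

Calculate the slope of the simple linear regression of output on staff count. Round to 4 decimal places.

11.2923

b = Sxy/Sxx = 6343.057/561.714 = 11.292325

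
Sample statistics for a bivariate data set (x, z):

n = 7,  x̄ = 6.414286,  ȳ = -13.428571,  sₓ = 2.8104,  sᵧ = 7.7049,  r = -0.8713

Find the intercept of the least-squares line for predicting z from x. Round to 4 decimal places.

b = r · sᵧ/sₓ = -0.8713 · 7.7049/2.8104 = -2.388727
a = ȳ − b·x̄ = -13.428571 − (-2.388727)·6.414286 = 1.893409

1.8934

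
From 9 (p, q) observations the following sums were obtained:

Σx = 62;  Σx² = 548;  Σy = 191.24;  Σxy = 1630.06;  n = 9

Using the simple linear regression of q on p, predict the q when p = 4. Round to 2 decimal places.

13.78

Sxx = Σx² − (Σx)²/n = 548 − 427.111111 = 120.888889
Sxy = Σxy − (Σx)(Σy)/n = 1630.06 − 1317.431111 = 312.628889
b = Sxy/Sxx = 312.628889/120.888889 = 2.586085
a = ȳ − b·x̄ = 21.248889 − 2.586085·6.888889 = 3.433640
ŷ(4) = a + b·4 = 3.433640 + 2.586085·4 = 13.777978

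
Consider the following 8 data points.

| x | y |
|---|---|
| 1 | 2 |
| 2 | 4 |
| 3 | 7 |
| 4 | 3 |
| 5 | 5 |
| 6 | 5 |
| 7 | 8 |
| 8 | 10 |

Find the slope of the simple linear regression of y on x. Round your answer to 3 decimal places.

n = 8, Σx = 36, Σy = 44, Σxy = 234, Σx² = 204
Sxx = Σx² − (Σx)²/n = 204 − 162 = 42
Sxy = Σxy − (Σx)(Σy)/n = 234 − 198 = 36
b = Sxy/Sxx = 36/42 = 0.857143

0.857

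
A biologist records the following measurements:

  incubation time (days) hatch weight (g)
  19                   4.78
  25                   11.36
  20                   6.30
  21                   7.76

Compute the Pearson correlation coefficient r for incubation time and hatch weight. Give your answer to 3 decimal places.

0.991

n = 4, Σx = 85, Σy = 30.2, Σxy = 663.78, Σx² = 1827, Σy² = 251.8056
Sxx = Σx² − (Σx)²/n = 1827 − 1806.25 = 20.75
Sxy = Σxy − (Σx)(Σy)/n = 663.78 − 641.75 = 22.03
Syy = Σy² − (Σy)²/n = 251.8056 − 228.01 = 23.7956
r = Sxy/√(Sxx·Syy) = 22.03/√(493.7587) = 22.03/22.220682 = 0.991419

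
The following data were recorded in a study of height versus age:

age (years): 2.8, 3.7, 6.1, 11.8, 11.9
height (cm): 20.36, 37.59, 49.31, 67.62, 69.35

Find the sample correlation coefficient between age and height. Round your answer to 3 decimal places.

n = 5, Σx = 36.3, Σy = 244.23, Σxy = 2120.063, Σx² = 339.59, Σy² = 13640.9007
Sxx = Σx² − (Σx)²/n = 339.59 − 263.538 = 76.052
Sxy = Σxy − (Σx)(Σy)/n = 2120.063 − 1773.1098 = 346.9532
Syy = Σy² − (Σy)²/n = 13640.9007 − 11929.65858 = 1711.24212
r = Sxy/√(Sxx·Syy) = 346.9532/√(130143.385710) = 346.9532/360.753913 = 0.961745

0.962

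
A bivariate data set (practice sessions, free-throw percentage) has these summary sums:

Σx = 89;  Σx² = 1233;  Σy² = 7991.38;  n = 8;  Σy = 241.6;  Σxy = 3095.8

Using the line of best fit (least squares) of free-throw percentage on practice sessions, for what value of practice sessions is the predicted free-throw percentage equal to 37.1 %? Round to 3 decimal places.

Sxx = Σx² − (Σx)²/n = 1233 − 990.125 = 242.875
Sxy = Σxy − (Σx)(Σy)/n = 3095.8 − 2687.8 = 408
b = Sxy/Sxx = 408/242.875 = 1.679876
a = ȳ − b·x̄ = 30.2 − 1.679876·11.125 = 11.511374
Set a + b·x = 37.1: x = (37.1 − 11.511374) / 1.679876 = 15.232445

15.232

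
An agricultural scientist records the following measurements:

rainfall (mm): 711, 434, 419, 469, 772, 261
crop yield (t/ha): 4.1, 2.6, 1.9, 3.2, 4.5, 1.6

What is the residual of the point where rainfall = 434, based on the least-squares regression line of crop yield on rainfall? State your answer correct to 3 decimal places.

0.064

n = 6, Σx = 3066, Σy = 17.9, Σxy = 10232, Σx² = 1753504
Sxx = Σx² − (Σx)²/n = 1753504 − 1566726 = 186778
Sxy = Σxy − (Σx)(Σy)/n = 10232 − 9146.9 = 1085.1
b = Sxy/Sxx = 1085.1/186778 = 0.005810
a = ȳ − b·x̄ = 2.983333 − 0.005810·511 = 0.014643
ŷ(434) = 0.014643 + 0.005810·434 = 2.535996
residual = y − ŷ = 2.6 − 2.535996 = 0.064004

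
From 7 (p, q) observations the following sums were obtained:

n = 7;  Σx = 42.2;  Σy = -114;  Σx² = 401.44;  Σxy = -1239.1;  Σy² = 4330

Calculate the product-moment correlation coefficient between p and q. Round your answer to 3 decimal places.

Sxx = Σx² − (Σx)²/n = 401.44 − 254.405714 = 147.034286
Sxy = Σxy − (Σx)(Σy)/n = -1239.1 − (-687.257143) = -551.842857
Syy = Σy² − (Σy)²/n = 4330 − 1856.571429 = 2473.428571
r = Sxy/√(Sxx·Syy) = -551.842857/√(363678.803265) = -551.842857/603.057877 = -0.915074

-0.915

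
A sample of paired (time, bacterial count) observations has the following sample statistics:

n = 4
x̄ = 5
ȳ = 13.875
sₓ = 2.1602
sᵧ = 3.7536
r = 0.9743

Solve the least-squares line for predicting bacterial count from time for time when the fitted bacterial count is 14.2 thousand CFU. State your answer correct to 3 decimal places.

b = r · sᵧ/sₓ = 0.9743 · 3.7536/2.1602 = 1.692960
a = ȳ − b·x̄ = 13.875 − 1.692960·5 = 5.410199
Set a + b·x = 14.2: x = (14.2 − 5.410199) / 1.692960 = 5.191971

5.192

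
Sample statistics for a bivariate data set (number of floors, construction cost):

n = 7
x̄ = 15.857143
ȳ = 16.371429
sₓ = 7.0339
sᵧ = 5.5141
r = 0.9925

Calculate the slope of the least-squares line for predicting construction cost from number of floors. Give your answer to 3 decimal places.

0.778

b = r · sᵧ/sₓ = 0.9925 · 5.5141/7.0339 = 0.778053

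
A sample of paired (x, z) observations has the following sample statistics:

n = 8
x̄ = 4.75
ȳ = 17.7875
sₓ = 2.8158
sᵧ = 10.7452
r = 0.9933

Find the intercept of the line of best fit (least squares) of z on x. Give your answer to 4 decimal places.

-0.2172

b = r · sᵧ/sₓ = 0.9933 · 10.7452/2.8158 = 3.790471
a = ȳ − b·x̄ = 17.7875 − 3.790471·4.75 = -0.217235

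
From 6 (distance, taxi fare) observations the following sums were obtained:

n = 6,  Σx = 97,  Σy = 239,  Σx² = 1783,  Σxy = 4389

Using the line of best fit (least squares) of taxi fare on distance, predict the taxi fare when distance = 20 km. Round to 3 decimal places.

49.204

Sxx = Σx² − (Σx)²/n = 1783 − 1568.166667 = 214.833333
Sxy = Σxy − (Σx)(Σy)/n = 4389 − 3863.833333 = 525.166667
b = Sxy/Sxx = 525.166667/214.833333 = 2.444531
a = ȳ − b·x̄ = 39.833333 − 2.444531·16.166667 = 0.313421
ŷ(20) = a + b·20 = 0.313421 + 2.444531·20 = 49.204034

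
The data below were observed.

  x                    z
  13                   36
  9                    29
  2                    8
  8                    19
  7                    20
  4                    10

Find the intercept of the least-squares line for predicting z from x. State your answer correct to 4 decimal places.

0.9243

n = 6, Σx = 43, Σy = 122, Σxy = 1077, Σx² = 383
Sxx = Σx² − (Σx)²/n = 383 − 308.166667 = 74.833333
Sxy = Σxy − (Σx)(Σy)/n = 1077 − 874.333333 = 202.666667
b = Sxy/Sxx = 202.666667/74.833333 = 2.708241
a = ȳ − b·x̄ = 20.333333 − 2.708241·7.166667 = 0.924276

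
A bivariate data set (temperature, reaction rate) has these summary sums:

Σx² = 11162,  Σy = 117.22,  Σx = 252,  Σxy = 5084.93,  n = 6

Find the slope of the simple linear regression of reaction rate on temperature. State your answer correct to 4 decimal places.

0.2797

Sxx = Σx² − (Σx)²/n = 11162 − 10584 = 578
Sxy = Σxy − (Σx)(Σy)/n = 5084.93 − 4923.24 = 161.69
b = Sxy/Sxx = 161.69/578 = 0.279740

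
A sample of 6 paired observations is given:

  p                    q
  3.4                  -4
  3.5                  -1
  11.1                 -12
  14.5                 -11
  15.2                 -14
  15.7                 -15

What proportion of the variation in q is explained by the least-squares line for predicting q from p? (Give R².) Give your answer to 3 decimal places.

0.912

n = 6, Σx = 63.4, Σy = -57, Σxy = -758.1, Σx² = 834.8, Σy² = 703
Sxx = Σx² − (Σx)²/n = 834.8 − 669.926667 = 164.873333
Sxy = Σxy − (Σx)(Σy)/n = -758.1 − (-602.3) = -155.8
Syy = Σy² − (Σy)²/n = 703 − 541.5 = 161.5
R² = Sxy²/(Sxx·Syy) = (-155.8)²/(164.873333·161.5) = 0.911616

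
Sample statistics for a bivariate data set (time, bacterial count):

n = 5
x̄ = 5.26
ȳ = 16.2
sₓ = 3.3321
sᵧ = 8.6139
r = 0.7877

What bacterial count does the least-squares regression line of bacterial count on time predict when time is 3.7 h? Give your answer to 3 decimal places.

13.023

b = r · sᵧ/sₓ = 0.7877 · 8.6139/3.3321 = 2.036304
a = ȳ − b·x̄ = 16.2 − 2.036304·5.26 = 5.489040
ŷ(3.7) = a + b·3.7 = 5.489040 + 2.036304·3.7 = 13.023366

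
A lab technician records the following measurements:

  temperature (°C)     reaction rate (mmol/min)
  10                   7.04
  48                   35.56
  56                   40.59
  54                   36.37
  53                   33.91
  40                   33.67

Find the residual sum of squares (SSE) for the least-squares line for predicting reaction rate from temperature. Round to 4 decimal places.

n = 6, Σx = 261, Σy = 187.14, Σxy = 9158.33, Σx² = 12865, Σy² = 6567.9572
Sxx = Σx² − (Σx)²/n = 12865 − 11353.5 = 1511.5
Sxy = Σxy − (Σx)(Σy)/n = 9158.33 − 8140.59 = 1017.74
Syy = Σy² − (Σy)²/n = 6567.9572 − 5836.8966 = 731.0606
b = Sxy/Sxx = 1017.74/1511.5 = 0.673331
SSE = Syy − b·Sxy = 731.0606 − 0.673331·1017.74 = 45.784578

45.7846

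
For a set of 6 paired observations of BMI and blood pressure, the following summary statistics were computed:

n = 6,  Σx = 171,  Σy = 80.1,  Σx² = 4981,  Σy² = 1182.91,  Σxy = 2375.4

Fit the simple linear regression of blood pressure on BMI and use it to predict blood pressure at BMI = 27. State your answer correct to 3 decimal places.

12.059

Sxx = Σx² − (Σx)²/n = 4981 − 4873.5 = 107.5
Sxy = Σxy − (Σx)(Σy)/n = 2375.4 − 2282.85 = 92.55
b = Sxy/Sxx = 92.55/107.5 = 0.860930
a = ȳ − b·x̄ = 13.35 − 0.860930·28.5 = -11.186512
ŷ(27) = a + b·27 = -11.186512 + 0.860930·27 = 12.058605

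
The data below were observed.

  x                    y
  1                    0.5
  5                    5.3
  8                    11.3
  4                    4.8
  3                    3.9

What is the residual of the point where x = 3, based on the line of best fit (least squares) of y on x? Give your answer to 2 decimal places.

0.53

n = 5, Σx = 21, Σy = 25.8, Σxy = 148.3, Σx² = 115
Sxx = Σx² − (Σx)²/n = 115 − 88.2 = 26.8
Sxy = Σxy − (Σx)(Σy)/n = 148.3 − 108.36 = 39.94
b = Sxy/Sxx = 39.94/26.8 = 1.490299
a = ȳ − b·x̄ = 5.16 − 1.490299·4.2 = -1.099254
ŷ(3) = -1.099254 + 1.490299·3 = 3.371642
residual = y − ŷ = 3.9 − 3.371642 = 0.528358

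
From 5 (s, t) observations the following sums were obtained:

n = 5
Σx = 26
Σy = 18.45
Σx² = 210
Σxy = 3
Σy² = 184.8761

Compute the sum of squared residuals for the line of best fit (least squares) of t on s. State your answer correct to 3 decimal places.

1.316

Sxx = Σx² − (Σx)²/n = 210 − 135.2 = 74.8
Sxy = Σxy − (Σx)(Σy)/n = 3 − 95.94 = -92.94
Syy = Σy² − (Σy)²/n = 184.8761 − 68.0805 = 116.7956
b = Sxy/Sxx = -92.94/74.8 = -1.242513
SSE = Syy − b·Sxy = 116.7956 − (-1.242513)·(-92.94) = 1.316407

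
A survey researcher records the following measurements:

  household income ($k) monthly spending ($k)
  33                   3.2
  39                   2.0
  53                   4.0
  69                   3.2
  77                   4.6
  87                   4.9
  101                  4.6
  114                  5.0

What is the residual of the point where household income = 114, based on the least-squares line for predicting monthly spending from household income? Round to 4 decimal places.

n = 8, Σx = 573, Σy = 31.5, Σxy = 2431.5, Σx² = 46875
Sxx = Σx² − (Σx)²/n = 46875 − 41041.125 = 5833.875
Sxy = Σxy − (Σx)(Σy)/n = 2431.5 − 2256.1875 = 175.3125
b = Sxy/Sxx = 175.3125/5833.875 = 0.030051
a = ȳ − b·x̄ = 3.9375 − 0.030051·71.625 = 1.785113
ŷ(114) = 1.785113 + 0.030051·114 = 5.210902
residual = y − ŷ = 5.0 − 5.210902 = -0.210902

-0.2109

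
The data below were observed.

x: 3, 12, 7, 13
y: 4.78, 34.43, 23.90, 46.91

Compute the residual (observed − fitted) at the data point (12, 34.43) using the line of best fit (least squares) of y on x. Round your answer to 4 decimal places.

-5.2195

n = 4, Σx = 35, Σy = 110.02, Σxy = 1204.63, Σx² = 371
Sxx = Σx² − (Σx)²/n = 371 − 306.25 = 64.75
Sxy = Σxy − (Σx)(Σy)/n = 1204.63 − 962.675 = 241.955
b = Sxy/Sxx = 241.955/64.75 = 3.736757
a = ȳ − b·x̄ = 27.505 − 3.736757·8.75 = -5.191622
ŷ(12) = -5.191622 + 3.736757·12 = 39.649459
residual = y − ŷ = 34.43 − 39.649459 = -5.219459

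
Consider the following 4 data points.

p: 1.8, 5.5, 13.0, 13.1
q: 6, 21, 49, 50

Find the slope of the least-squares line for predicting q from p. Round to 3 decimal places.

n = 4, Σx = 33.4, Σy = 126, Σxy = 1418.3, Σx² = 374.1
Sxx = Σx² − (Σx)²/n = 374.1 − 278.89 = 95.21
Sxy = Σxy − (Σx)(Σy)/n = 1418.3 − 1052.1 = 366.2
b = Sxy/Sxx = 366.2/95.21 = 3.846235

3.846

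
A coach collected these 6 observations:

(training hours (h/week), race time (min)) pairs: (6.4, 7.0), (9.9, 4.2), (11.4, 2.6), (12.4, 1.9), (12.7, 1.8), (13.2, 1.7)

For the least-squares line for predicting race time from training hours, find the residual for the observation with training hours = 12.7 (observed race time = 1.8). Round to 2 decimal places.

-0.01

n = 6, Σx = 66, Σy = 19.2, Σxy = 184.88, Σx² = 758.22
Sxx = Σx² − (Σx)²/n = 758.22 − 726 = 32.22
Sxy = Σxy − (Σx)(Σy)/n = 184.88 − 211.2 = -26.32
b = Sxy/Sxx = -26.32/32.22 = -0.816884
a = ȳ − b·x̄ = 3.2 − (-0.816884)·11 = 12.185723
ŷ(12.7) = 12.185723 + (-0.816884)·12.7 = 1.811297
residual = y − ŷ = 1.8 − 1.811297 = -0.011297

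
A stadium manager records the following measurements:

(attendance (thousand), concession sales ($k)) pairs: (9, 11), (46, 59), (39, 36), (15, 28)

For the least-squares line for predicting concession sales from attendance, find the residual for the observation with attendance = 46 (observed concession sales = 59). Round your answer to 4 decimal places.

n = 4, Σx = 109, Σy = 134, Σxy = 4637, Σx² = 3943
Sxx = Σx² − (Σx)²/n = 3943 − 2970.25 = 972.75
Sxy = Σxy − (Σx)(Σy)/n = 4637 − 3651.5 = 985.5
b = Sxy/Sxx = 985.5/972.75 = 1.013107
a = ȳ − b·x̄ = 33.5 − 1.013107·27.25 = 5.892830
ŷ(46) = 5.892830 + 1.013107·46 = 52.495759
residual = y − ŷ = 59 − 52.495759 = 6.504241

6.5042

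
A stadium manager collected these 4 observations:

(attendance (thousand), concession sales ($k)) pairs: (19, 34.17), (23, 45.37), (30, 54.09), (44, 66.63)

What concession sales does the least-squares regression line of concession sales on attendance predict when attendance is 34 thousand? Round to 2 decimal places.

56.14

n = 4, Σx = 116, Σy = 200.26, Σxy = 6247.16, Σx² = 3726
Sxx = Σx² − (Σx)²/n = 3726 − 3364 = 362
Sxy = Σxy − (Σx)(Σy)/n = 6247.16 − 5807.54 = 439.62
b = Sxy/Sxx = 439.62/362 = 1.214420
a = ȳ − b·x̄ = 50.065 − 1.214420·29 = 14.846823
ŷ(34) = a + b·34 = 14.846823 + 1.214420·34 = 56.137099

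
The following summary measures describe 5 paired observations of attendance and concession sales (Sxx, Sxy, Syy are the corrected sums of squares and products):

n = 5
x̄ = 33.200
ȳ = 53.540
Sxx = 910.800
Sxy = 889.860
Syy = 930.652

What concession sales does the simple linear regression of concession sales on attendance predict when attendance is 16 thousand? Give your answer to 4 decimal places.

36.7354

b = Sxy/Sxx = 889.86/910.8 = 0.977009
a = ȳ − b·x̄ = 53.54 − 0.977009·33.2 = 21.103294
ŷ(16) = a + b·16 = 21.103294 + 0.977009·16 = 36.735441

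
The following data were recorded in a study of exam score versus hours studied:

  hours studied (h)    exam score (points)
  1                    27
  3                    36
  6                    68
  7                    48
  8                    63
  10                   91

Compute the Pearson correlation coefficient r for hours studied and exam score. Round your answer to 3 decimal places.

0.907

n = 6, Σx = 35, Σy = 333, Σxy = 2293, Σx² = 259, Σy² = 21203
Sxx = Σx² − (Σx)²/n = 259 − 204.166667 = 54.833333
Sxy = Σxy − (Σx)(Σy)/n = 2293 − 1942.5 = 350.5
Syy = Σy² − (Σy)²/n = 21203 − 18481.5 = 2721.5
r = Sxy/√(Sxx·Syy) = 350.5/√(149228.916667) = 350.5/386.301588 = 0.907322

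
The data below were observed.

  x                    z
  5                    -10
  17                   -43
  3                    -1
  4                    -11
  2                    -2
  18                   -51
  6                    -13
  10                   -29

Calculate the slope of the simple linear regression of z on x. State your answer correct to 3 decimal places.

-2.976

n = 8, Σx = 65, Σy = -160, Σxy = -2118, Σx² = 803
Sxx = Σx² − (Σx)²/n = 803 − 528.125 = 274.875
Sxy = Σxy − (Σx)(Σy)/n = -2118 − (-1300) = -818
b = Sxy/Sxx = -818/274.875 = -2.975898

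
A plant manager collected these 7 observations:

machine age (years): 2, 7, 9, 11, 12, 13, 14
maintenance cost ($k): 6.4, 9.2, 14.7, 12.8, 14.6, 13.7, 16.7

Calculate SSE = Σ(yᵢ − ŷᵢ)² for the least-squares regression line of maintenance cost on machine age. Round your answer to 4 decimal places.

n = 7, Σx = 68, Σy = 88.1, Σxy = 937.4, Σx² = 764, Σy² = 1185.27
Sxx = Σx² − (Σx)²/n = 764 − 660.571429 = 103.428571
Sxy = Σxy − (Σx)(Σy)/n = 937.4 − 855.828571 = 81.571429
Syy = Σy² − (Σy)²/n = 1185.27 − 1108.801429 = 76.468571
b = Sxy/Sxx = 81.571429/103.428571 = 0.788674
SSE = Syy − b·Sxy = 76.468571 − 0.788674·81.571429 = 12.135304

12.1353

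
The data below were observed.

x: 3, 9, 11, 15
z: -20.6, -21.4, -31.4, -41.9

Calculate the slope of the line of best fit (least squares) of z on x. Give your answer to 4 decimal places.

-1.7727

n = 4, Σx = 38, Σy = -115.3, Σxy = -1228.3, Σx² = 436
Sxx = Σx² − (Σx)²/n = 436 − 361 = 75
Sxy = Σxy − (Σx)(Σy)/n = -1228.3 − (-1095.35) = -132.95
b = Sxy/Sxx = -132.95/75 = -1.772667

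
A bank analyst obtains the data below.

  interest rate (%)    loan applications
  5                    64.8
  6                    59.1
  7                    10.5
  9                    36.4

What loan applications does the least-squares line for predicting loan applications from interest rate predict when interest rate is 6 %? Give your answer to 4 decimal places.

48.9743

n = 4, Σx = 27, Σy = 170.8, Σxy = 1079.7, Σx² = 191
Sxx = Σx² − (Σx)²/n = 191 − 182.25 = 8.75
Sxy = Σxy − (Σx)(Σy)/n = 1079.7 − 1152.9 = -73.2
b = Sxy/Sxx = -73.2/8.75 = -8.365714
a = ȳ − b·x̄ = 42.7 − (-8.365714)·6.75 = 99.168571
ŷ(6) = a + b·6 = 99.168571 + (-8.365714)·6 = 48.974286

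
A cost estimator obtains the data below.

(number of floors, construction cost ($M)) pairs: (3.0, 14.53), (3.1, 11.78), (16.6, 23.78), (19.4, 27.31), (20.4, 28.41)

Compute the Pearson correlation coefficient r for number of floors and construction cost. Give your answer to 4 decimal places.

0.9888

n = 5, Σx = 62.5, Σy = 105.81, Σxy = 1584.234, Σx² = 1086.69, Σy² = 2468.3419
Sxx = Σx² − (Σx)²/n = 1086.69 − 781.25 = 305.44
Sxy = Σxy − (Σx)(Σy)/n = 1584.234 − 1322.625 = 261.609
Syy = Σy² − (Σy)²/n = 2468.3419 − 2239.15122 = 229.19068
r = Sxy/√(Sxx·Syy) = 261.609/√(70004.001299) = 261.609/264.582693 = 0.988761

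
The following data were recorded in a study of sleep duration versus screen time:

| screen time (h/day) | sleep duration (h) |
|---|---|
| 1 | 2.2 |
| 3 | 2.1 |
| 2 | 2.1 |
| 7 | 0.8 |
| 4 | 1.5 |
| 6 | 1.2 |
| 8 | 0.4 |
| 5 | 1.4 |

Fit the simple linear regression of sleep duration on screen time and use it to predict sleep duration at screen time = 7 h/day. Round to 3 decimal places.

0.811

n = 8, Σx = 36, Σy = 11.7, Σxy = 41.7, Σx² = 204
Sxx = Σx² − (Σx)²/n = 204 − 162 = 42
Sxy = Σxy − (Σx)(Σy)/n = 41.7 − 52.65 = -10.95
b = Sxy/Sxx = -10.95/42 = -0.260714
a = ȳ − b·x̄ = 1.4625 − (-0.260714)·4.5 = 2.635714
ŷ(7) = a + b·7 = 2.635714 + (-0.260714)·7 = 0.810714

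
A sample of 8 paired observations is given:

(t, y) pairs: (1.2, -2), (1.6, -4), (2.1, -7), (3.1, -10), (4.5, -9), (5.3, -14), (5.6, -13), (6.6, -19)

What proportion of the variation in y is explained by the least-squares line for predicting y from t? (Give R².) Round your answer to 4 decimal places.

0.9045

n = 8, Σx = 30, Σy = -78, Σxy = -367.4, Σx² = 141.28, Σy² = 976
Sxx = Σx² − (Σx)²/n = 141.28 − 112.5 = 28.78
Sxy = Σxy − (Σx)(Σy)/n = -367.4 − (-292.5) = -74.9
Syy = Σy² − (Σy)²/n = 976 − 760.5 = 215.5
R² = Sxy²/(Sxx·Syy) = (-74.9)²/(28.78·215.5) = 0.904535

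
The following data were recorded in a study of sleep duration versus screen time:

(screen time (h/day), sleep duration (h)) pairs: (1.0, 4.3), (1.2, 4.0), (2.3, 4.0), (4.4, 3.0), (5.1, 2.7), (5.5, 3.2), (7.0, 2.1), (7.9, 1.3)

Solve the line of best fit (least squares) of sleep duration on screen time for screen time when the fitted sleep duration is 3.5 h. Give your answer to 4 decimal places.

3.1904

n = 8, Σx = 34.4, Σy = 24.6, Σxy = 87.84, Σx² = 194.76
Sxx = Σx² − (Σx)²/n = 194.76 − 147.92 = 46.84
Sxy = Σxy − (Σx)(Σy)/n = 87.84 − 105.78 = -17.94
b = Sxy/Sxx = -17.94/46.84 = -0.383006
a = ȳ − b·x̄ = 3.075 − (-0.383006)·4.3 = 4.721926
Set a + b·x = 3.5: x = (3.5 − 4.721926) / (-0.383006) = 3.190357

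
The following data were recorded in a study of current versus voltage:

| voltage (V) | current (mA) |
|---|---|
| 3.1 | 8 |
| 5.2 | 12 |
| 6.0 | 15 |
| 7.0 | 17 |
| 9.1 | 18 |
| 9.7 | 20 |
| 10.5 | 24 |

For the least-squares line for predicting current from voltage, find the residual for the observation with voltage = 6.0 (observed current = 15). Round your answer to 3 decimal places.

1.054

n = 7, Σx = 50.6, Σy = 114, Σxy = 906, Σx² = 408.8
Sxx = Σx² − (Σx)²/n = 408.8 − 365.765714 = 43.034286
Sxy = Σxy − (Σx)(Σy)/n = 906 − 824.057143 = 81.942857
b = Sxy/Sxx = 81.942857/43.034286 = 1.904130
a = ȳ − b·x̄ = 16.285714 − 1.904130·7.228571 = 2.521577
ŷ(6.0) = 2.521577 + 1.904130·6 = 13.946355
residual = y − ŷ = 15 − 13.946355 = 1.053645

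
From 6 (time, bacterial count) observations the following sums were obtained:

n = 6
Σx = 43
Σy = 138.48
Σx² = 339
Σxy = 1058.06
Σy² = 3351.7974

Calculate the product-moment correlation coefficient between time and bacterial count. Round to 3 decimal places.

0.947

Sxx = Σx² − (Σx)²/n = 339 − 308.166667 = 30.833333
Sxy = Σxy − (Σx)(Σy)/n = 1058.06 − 992.44 = 65.62
Syy = Σy² − (Σy)²/n = 3351.7974 − 3196.1184 = 155.679
r = Sxy/√(Sxx·Syy) = 65.62/√(4800.1025) = 65.62/69.282772 = 0.947133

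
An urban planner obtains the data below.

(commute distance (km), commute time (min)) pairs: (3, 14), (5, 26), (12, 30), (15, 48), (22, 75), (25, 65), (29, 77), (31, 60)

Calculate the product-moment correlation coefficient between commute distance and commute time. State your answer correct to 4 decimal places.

n = 8, Σx = 142, Σy = 395, Σxy = 8620, Σx² = 3314, Σy² = 23455
Sxx = Σx² − (Σx)²/n = 3314 − 2520.5 = 793.5
Sxy = Σxy − (Σx)(Σy)/n = 8620 − 7011.25 = 1608.75
Syy = Σy² − (Σy)²/n = 23455 − 19503.125 = 3951.875
r = Sxy/√(Sxx·Syy) = 1608.75/√(3135812.8125) = 1608.75/1770.822637 = 0.908476

0.9085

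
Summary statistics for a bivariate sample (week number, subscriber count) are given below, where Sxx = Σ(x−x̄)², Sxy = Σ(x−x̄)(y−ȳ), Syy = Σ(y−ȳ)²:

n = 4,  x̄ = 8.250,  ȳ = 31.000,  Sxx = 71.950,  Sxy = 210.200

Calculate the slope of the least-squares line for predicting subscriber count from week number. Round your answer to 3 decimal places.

2.921

b = Sxy/Sxx = 210.2/71.95 = 2.921473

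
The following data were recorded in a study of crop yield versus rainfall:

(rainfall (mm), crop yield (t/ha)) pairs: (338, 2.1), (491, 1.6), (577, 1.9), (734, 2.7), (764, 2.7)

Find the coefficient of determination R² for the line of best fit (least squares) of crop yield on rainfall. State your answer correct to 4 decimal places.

0.5143

n = 5, Σx = 2904, Σy = 11, Σxy = 6636.3, Σx² = 1810706, Σy² = 25.16
Sxx = Σx² − (Σx)²/n = 1810706 − 1686643.2 = 124062.8
Sxy = Σxy − (Σx)(Σy)/n = 6636.3 − 6388.8 = 247.5
Syy = Σy² − (Σy)²/n = 25.16 − 24.2 = 0.96
R² = Sxy²/(Sxx·Syy) = (247.5)²/(124062.8·0.96) = 0.514325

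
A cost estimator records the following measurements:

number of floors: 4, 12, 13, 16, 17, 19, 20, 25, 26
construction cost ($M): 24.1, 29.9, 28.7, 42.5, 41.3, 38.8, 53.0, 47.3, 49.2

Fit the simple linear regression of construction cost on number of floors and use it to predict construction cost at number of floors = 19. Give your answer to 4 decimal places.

42.1527

n = 9, Σx = 152, Σy = 354.8, Σxy = 6469.3, Σx² = 2936
Sxx = Σx² − (Σx)²/n = 2936 − 2567.111111 = 368.888889
Sxy = Σxy − (Σx)(Σy)/n = 6469.3 − 5992.177778 = 477.122222
b = Sxy/Sxx = 477.122222/368.888889 = 1.293404
a = ȳ − b·x̄ = 39.422222 − 1.293404·16.888889 = 17.578072
ŷ(19) = a + b·19 = 17.578072 + 1.293404·19 = 42.152741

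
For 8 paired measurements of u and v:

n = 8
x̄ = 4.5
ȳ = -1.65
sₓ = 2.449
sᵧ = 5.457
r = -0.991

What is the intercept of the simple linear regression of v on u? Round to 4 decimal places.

b = r · sᵧ/sₓ = -0.991 · 5.457/2.449 = -2.208202
a = ȳ − b·x̄ = -1.65 − (-2.208202)·4.5 = 8.286910

8.2869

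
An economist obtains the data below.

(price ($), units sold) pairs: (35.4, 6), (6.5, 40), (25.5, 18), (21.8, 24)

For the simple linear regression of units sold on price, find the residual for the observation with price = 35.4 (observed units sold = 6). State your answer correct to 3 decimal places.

n = 4, Σx = 89.2, Σy = 88, Σxy = 1454.6, Σx² = 2420.9
Sxx = Σx² − (Σx)²/n = 2420.9 − 1989.16 = 431.74
Sxy = Σxy − (Σx)(Σy)/n = 1454.6 − 1962.4 = -507.8
b = Sxy/Sxx = -507.8/431.74 = -1.176171
a = ȳ − b·x̄ = 22 − (-1.176171)·22.3 = 48.228610
ŷ(35.4) = 48.228610 + (-1.176171)·35.4 = 6.592162
residual = y − ŷ = 6 − 6.592162 = -0.592162

-0.592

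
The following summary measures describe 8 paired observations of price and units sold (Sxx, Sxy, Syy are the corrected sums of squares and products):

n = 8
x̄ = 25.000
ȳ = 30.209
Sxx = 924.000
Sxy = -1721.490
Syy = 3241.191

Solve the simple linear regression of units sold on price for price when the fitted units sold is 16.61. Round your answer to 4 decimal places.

b = Sxy/Sxx = -1721.49/924 = -1.863084
a = ȳ − b·x̄ = 30.209 − (-1.863084)·25 = 76.786110
Set a + b·x = 16.61: x = (16.61 − 76.786110) / (-1.863084) = 32.299186

32.2992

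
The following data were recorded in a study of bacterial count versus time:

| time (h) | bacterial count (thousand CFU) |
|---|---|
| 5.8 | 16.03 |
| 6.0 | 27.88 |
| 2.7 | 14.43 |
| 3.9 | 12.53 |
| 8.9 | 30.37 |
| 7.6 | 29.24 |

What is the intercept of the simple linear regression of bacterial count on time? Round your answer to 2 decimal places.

3.56

n = 6, Σx = 34.9, Σy = 130.48, Σxy = 840.599, Σx² = 229.11
Sxx = Σx² − (Σx)²/n = 229.11 − 203.001667 = 26.108333
Sxy = Σxy − (Σx)(Σy)/n = 840.599 − 758.958667 = 81.640333
b = Sxy/Sxx = 81.640333/26.108333 = 3.126984
a = ȳ − b·x̄ = 21.746667 − 3.126984·5.816667 = 3.558045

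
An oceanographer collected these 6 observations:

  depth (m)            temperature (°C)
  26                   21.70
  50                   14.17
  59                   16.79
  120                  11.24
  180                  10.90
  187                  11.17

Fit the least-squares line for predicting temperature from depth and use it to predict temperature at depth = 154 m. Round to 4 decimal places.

11.7022

n = 6, Σx = 622, Σy = 85.97, Σxy = 7662.9, Σx² = 88426
Sxx = Σx² − (Σx)²/n = 88426 − 64480.666667 = 23945.333333
Sxy = Σxy − (Σx)(Σy)/n = 7662.9 − 8912.223333 = -1249.323333
b = Sxy/Sxx = -1249.323333/23945.333333 = -0.052174
a = ȳ − b·x̄ = 14.328333 − (-0.052174)·103.666667 = 19.737036
ŷ(154) = a + b·154 = 19.737036 + (-0.052174)·154 = 11.702243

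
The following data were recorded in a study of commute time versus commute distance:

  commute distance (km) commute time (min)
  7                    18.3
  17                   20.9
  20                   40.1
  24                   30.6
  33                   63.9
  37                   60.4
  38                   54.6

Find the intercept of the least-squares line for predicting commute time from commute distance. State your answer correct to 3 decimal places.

n = 7, Σx = 176, Σy = 288.8, Σxy = 8438.1, Σx² = 5216
Sxx = Σx² − (Σx)²/n = 5216 − 4425.142857 = 790.857143
Sxy = Σxy − (Σx)(Σy)/n = 8438.1 − 7261.257143 = 1176.842857
b = Sxy/Sxx = 1176.842857/790.857143 = 1.488060
a = ȳ − b·x̄ = 41.257143 − 1.488060·25.142857 = 3.843064

3.843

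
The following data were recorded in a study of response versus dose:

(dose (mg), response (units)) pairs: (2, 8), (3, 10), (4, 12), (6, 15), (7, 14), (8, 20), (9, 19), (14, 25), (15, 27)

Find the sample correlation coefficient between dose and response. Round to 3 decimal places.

0.981

n = 9, Σx = 68, Σy = 150, Σxy = 1368, Σx² = 680, Σy² = 2844
Sxx = Σx² − (Σx)²/n = 680 − 513.777778 = 166.222222
Sxy = Σxy − (Σx)(Σy)/n = 1368 − 1133.333333 = 234.666667
Syy = Σy² − (Σy)²/n = 2844 − 2500 = 344
r = Sxy/√(Sxx·Syy) = 234.666667/√(57180.444444) = 234.666667/239.124328 = 0.981358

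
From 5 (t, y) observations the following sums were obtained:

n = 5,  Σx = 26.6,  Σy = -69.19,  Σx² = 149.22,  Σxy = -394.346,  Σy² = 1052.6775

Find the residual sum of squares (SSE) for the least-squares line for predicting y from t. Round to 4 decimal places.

Sxx = Σx² − (Σx)²/n = 149.22 − 141.512 = 7.708
Sxy = Σxy − (Σx)(Σy)/n = -394.346 − (-368.0908) = -26.2552
Syy = Σy² − (Σy)²/n = 1052.6775 − 957.45122 = 95.22628
b = Sxy/Sxx = -26.2552/7.708 = -3.406227
SSE = Syy − b·Sxy = 95.22628 − (-3.406227)·(-26.2552) = 5.795101

5.7951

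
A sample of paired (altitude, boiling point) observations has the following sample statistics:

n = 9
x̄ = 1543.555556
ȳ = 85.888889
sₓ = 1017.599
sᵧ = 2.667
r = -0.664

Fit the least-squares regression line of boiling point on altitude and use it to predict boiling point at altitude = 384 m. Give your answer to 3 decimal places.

87.907

b = r · sᵧ/sₓ = -0.664 · 2.667/1017.599 = -0.001740
a = ȳ − b·x̄ = 85.888889 − (-0.001740)·1543.555556 = 88.575079
ŷ(384) = a + b·384 = 88.575079 + (-0.001740)·384 = 87.906818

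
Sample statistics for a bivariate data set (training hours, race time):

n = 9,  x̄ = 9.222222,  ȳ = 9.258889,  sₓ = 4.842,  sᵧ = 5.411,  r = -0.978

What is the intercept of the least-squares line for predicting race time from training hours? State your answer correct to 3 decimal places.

19.338

b = r · sᵧ/sₓ = -0.978 · 5.411/4.842 = -1.092928
a = ȳ − b·x̄ = 9.258889 − (-1.092928)·9.222222 = 19.338115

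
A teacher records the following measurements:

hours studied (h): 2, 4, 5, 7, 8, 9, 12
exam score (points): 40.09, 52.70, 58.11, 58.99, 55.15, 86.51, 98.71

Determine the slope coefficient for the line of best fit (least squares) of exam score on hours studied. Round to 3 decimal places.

5.570

n = 7, Σx = 47, Σy = 450.26, Σxy = 3398.77, Σx² = 383
Sxx = Σx² − (Σx)²/n = 383 − 315.571429 = 67.428571
Sxy = Σxy − (Σx)(Σy)/n = 3398.77 − 3023.174286 = 375.595714
b = Sxy/Sxx = 375.595714/67.428571 = 5.570275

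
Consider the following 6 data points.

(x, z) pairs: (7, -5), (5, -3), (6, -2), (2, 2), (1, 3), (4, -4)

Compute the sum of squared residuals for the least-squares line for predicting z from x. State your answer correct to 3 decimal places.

n = 6, Σx = 25, Σy = -9, Σxy = -71, Σx² = 131, Σy² = 67
Sxx = Σx² − (Σx)²/n = 131 − 104.166667 = 26.833333
Sxy = Σxy − (Σx)(Σy)/n = -71 − (-37.5) = -33.5
Syy = Σy² − (Σy)²/n = 67 − 13.5 = 53.5
b = Sxy/Sxx = -33.5/26.833333 = -1.248447
SSE = Syy − b·Sxy = 53.5 − (-1.248447)·(-33.5) = 11.677019

11.677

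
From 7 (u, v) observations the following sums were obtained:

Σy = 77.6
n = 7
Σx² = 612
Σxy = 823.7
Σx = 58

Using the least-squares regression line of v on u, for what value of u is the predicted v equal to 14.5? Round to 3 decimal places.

10.769

Sxx = Σx² − (Σx)²/n = 612 − 480.571429 = 131.428571
Sxy = Σxy − (Σx)(Σy)/n = 823.7 − 642.971429 = 180.728571
b = Sxy/Sxx = 180.728571/131.428571 = 1.375109
a = ȳ − b·x̄ = 11.085714 − 1.375109·8.285714 = -0.308043
Set a + b·x = 14.5: x = (14.5 − (-0.308043)) / 1.375109 = 10.768635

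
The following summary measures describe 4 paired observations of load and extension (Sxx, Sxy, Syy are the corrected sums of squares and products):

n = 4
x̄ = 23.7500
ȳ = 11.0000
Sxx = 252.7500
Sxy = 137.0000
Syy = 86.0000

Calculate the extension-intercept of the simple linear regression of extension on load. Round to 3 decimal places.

-1.873

b = Sxy/Sxx = 137/252.75 = 0.542038
a = ȳ − b·x̄ = 11 − 0.542038·23.75 = -1.873393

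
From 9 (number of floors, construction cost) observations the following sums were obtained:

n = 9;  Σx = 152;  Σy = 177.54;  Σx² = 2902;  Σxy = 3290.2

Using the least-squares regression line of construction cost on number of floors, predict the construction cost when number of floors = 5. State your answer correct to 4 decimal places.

9.3694

Sxx = Σx² − (Σx)²/n = 2902 − 2567.111111 = 334.888889
Sxy = Σxy − (Σx)(Σy)/n = 3290.2 − 2998.453333 = 291.746667
b = Sxy/Sxx = 291.746667/334.888889 = 0.871175
a = ȳ − b·x̄ = 19.726667 − 0.871175·16.888889 = 5.013497
ŷ(5) = a + b·5 = 5.013497 + 0.871175·5 = 9.369370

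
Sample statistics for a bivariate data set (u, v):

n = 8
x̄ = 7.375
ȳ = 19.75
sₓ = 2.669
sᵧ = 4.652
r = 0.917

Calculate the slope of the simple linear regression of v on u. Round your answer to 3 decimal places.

1.598

b = r · sᵧ/sₓ = 0.917 · 4.652/2.669 = 1.598308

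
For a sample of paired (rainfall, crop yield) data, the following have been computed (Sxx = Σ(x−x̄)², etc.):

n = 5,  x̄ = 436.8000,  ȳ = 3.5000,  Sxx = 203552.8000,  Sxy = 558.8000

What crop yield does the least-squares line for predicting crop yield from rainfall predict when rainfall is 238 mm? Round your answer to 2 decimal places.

2.95

b = Sxy/Sxx = 558.8/203552.8 = 0.002745
a = ȳ − b·x̄ = 3.5 − 0.002745·436.8 = 2.300882
ŷ(238) = a + b·238 = 2.300882 + 0.002745·238 = 2.954248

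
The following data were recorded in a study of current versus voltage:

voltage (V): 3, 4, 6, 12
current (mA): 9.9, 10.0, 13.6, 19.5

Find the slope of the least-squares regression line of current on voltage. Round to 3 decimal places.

n = 4, Σx = 25, Σy = 53, Σxy = 385.3, Σx² = 205
Sxx = Σx² − (Σx)²/n = 205 − 156.25 = 48.75
Sxy = Σxy − (Σx)(Σy)/n = 385.3 − 331.25 = 54.05
b = Sxy/Sxx = 54.05/48.75 = 1.108718

1.109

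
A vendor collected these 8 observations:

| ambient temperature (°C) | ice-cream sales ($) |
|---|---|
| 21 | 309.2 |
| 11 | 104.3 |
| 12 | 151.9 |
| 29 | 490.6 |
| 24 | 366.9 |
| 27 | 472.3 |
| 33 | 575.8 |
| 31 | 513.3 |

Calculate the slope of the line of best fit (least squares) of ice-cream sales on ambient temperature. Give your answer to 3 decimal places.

n = 8, Σx = 188, Σy = 2984.3, Σxy = 80162.1, Σx² = 4902
Sxx = Σx² − (Σx)²/n = 4902 − 4418 = 484
Sxy = Σxy − (Σx)(Σy)/n = 80162.1 − 70131.05 = 10031.05
b = Sxy/Sxx = 10031.05/484 = 20.725310

20.725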